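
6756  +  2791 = 9547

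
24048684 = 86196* 279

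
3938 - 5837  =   - 1899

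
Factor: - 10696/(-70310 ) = 5348/35155  =  2^2*5^ ( -1)*7^1*79^( - 1) * 89^(  -  1 )*191^1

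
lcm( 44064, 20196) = 484704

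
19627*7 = 137389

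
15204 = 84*181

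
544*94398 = 51352512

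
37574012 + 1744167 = 39318179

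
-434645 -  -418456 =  - 16189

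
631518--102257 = 733775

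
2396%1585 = 811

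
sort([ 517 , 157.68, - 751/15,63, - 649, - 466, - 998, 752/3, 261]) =[ - 998, - 649,-466,  -  751/15,  63,157.68, 752/3, 261, 517] 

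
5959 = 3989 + 1970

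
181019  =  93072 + 87947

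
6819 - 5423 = 1396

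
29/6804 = 29/6804 = 0.00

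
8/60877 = 8/60877= 0.00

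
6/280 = 3/140 = 0.02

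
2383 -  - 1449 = 3832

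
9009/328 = 27 + 153/328 = 27.47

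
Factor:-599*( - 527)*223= 17^1*31^1*223^1*599^1 = 70395079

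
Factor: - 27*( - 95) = 3^3*5^1*19^1 =2565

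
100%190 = 100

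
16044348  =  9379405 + 6664943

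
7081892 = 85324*83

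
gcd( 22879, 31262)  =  1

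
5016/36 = 418/3 = 139.33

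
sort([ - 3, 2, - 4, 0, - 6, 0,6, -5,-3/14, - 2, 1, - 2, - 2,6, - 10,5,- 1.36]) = [-10, - 6, - 5,- 4, - 3, - 2, - 2, -2, - 1.36,-3/14, 0,0, 1, 2, 5,6,6 ] 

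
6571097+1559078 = 8130175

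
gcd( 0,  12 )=12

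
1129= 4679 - 3550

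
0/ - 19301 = 0/1= -  0.00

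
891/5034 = 297/1678 = 0.18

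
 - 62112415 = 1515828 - 63628243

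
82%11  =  5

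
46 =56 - 10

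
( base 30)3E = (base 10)104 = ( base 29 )3h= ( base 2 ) 1101000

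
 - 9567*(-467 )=4467789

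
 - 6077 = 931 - 7008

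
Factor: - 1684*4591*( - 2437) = 18841041628 =2^2*421^1*2437^1*4591^1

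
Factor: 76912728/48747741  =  2^3*7^( - 1) *23^ ( - 1)*100927^( - 1 )*3204697^1 =25637576/16249247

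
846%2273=846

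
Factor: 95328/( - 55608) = - 2^2*3^1 * 7^( - 1 ) = - 12/7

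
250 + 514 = 764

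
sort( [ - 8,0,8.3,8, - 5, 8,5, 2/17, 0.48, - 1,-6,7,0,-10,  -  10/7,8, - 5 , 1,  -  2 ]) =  [ - 10, - 8, - 6, - 5, - 5, - 2, - 10/7, - 1,0,0 , 2/17, 0.48,1,5,7,8, 8,8, 8.3]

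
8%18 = 8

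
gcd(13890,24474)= 6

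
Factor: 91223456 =2^5*97^1*29389^1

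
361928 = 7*51704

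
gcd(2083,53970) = 1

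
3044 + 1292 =4336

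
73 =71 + 2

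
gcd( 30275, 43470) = 35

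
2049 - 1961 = 88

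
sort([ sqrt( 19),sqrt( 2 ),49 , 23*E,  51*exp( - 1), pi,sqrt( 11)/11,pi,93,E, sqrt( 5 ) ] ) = [sqrt(11 ) /11,sqrt( 2 ), sqrt(5),E,pi, pi,sqrt( 19 ), 51 * exp(  -  1),  49,23*E, 93 ] 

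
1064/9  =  1064/9 =118.22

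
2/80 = 1/40= 0.03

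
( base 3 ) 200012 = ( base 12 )34B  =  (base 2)111101011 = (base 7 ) 1301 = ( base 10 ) 491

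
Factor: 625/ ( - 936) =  - 2^( - 3 )*3^(-2)*5^4*13^( - 1) 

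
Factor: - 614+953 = 339 = 3^1 * 113^1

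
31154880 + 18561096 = 49715976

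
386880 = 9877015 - 9490135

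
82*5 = 410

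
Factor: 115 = 5^1*23^1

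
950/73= 13 + 1/73 = 13.01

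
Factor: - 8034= - 2^1*3^1*13^1*103^1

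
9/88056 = 1/9784 = 0.00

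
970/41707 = 970/41707 =0.02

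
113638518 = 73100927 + 40537591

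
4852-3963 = 889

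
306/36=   8 + 1/2 = 8.50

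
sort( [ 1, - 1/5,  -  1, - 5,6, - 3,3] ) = [ -5,-3,-1, - 1/5 , 1, 3,6] 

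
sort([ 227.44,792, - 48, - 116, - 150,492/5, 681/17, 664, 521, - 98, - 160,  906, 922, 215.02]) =[ - 160, - 150,  -  116, - 98, - 48,681/17, 492/5, 215.02, 227.44,521,664, 792,  906  ,  922 ]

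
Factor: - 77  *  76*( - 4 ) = 2^4* 7^1 * 11^1*19^1 =23408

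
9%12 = 9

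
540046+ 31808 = 571854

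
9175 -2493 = 6682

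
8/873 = 8/873 = 0.01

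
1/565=1/565 =0.00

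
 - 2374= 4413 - 6787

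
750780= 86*8730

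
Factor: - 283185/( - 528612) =15/28 = 2^( - 2 )*3^1*5^1*7^ ( - 1 ) 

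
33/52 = 33/52=0.63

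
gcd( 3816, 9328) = 424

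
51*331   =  16881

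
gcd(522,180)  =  18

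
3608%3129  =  479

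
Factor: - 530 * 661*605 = - 211949650 = - 2^1*  5^2*11^2*53^1  *  661^1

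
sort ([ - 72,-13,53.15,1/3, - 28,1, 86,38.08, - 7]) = [ - 72, - 28, - 13, - 7,1/3, 1, 38.08,53.15,86 ]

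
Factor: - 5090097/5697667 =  - 3^1*37^( - 1)*101^1 *107^1*157^1*153991^(  -  1) 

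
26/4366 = 13/2183 =0.01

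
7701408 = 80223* 96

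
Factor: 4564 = 2^2 * 7^1*163^1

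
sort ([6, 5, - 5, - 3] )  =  [ - 5,  -  3, 5,6 ]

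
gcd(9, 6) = 3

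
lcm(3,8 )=24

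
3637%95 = 27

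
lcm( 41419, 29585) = 207095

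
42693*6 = 256158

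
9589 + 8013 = 17602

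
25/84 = 25/84= 0.30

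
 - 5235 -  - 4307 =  - 928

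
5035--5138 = 10173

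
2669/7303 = 2669/7303 = 0.37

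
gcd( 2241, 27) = 27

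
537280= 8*67160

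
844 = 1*844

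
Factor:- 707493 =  - 3^1*113^1*2087^1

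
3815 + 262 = 4077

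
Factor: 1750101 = 3^1*583367^1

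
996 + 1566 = 2562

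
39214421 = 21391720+17822701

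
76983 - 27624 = 49359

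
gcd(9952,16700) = 4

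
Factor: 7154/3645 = 2^1*3^(-6 )*5^( - 1)*7^2*73^1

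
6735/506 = 13  +  157/506  =  13.31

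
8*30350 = 242800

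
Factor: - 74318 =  - 2^1*37159^1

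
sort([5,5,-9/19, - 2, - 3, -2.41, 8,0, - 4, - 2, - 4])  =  [ - 4, - 4, - 3, - 2.41, - 2, - 2, - 9/19,0,5, 5,8] 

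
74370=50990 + 23380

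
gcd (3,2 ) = 1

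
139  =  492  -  353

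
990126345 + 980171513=1970297858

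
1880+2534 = 4414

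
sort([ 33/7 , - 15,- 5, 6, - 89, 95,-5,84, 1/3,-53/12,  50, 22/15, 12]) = [-89,  -  15, - 5, - 5,-53/12 , 1/3,22/15, 33/7,6, 12,50,84, 95]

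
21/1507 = 21/1507 = 0.01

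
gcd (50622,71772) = 6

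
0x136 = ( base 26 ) bo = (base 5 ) 2220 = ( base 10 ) 310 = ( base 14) 182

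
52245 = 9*5805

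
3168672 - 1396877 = 1771795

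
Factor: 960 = 2^6*3^1*5^1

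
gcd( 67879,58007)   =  1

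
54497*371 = 20218387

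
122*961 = 117242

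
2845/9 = 316 + 1/9 = 316.11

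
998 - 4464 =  - 3466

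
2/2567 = 2/2567=0.00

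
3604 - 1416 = 2188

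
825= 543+282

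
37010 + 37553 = 74563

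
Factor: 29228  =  2^2  *7307^1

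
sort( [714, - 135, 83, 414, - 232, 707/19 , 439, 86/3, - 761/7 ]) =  [ - 232, - 135 , - 761/7, 86/3, 707/19,83, 414, 439, 714] 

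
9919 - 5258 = 4661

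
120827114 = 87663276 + 33163838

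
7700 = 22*350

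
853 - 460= 393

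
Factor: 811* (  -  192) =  - 155712 = - 2^6 * 3^1*811^1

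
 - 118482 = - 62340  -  56142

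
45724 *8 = 365792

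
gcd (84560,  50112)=16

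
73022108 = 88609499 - 15587391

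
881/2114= 881/2114 = 0.42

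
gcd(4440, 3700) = 740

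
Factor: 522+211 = 733^1 = 733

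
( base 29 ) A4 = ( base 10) 294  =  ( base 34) 8m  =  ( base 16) 126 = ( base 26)b8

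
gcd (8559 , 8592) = 3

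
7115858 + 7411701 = 14527559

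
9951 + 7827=17778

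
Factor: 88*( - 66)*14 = -2^5 *3^1*7^1 *11^2 = - 81312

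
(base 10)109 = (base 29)3M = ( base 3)11001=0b1101101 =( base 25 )49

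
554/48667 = 554/48667 = 0.01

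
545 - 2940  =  -2395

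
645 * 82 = 52890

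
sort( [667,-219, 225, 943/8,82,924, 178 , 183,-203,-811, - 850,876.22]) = [-850,-811,-219, - 203,82, 943/8, 178 , 183,  225,667, 876.22 , 924]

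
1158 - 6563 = - 5405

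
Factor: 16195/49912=2^( - 3)*5^1*17^ ( - 1)*41^1*79^1  *367^(  -  1)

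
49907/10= 49907/10 = 4990.70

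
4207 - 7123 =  - 2916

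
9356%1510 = 296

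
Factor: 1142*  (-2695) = -2^1*5^1*7^2*11^1*571^1 = - 3077690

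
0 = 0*7353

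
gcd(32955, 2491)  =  1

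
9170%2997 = 179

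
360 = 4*90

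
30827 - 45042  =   - 14215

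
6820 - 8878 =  - 2058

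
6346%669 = 325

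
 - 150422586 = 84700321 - 235122907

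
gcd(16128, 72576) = 8064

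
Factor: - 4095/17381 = - 45/191 = - 3^2*5^1*191^( - 1)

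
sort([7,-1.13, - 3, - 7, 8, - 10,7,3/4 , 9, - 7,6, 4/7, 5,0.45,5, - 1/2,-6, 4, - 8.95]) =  [-10,-8.95,-7, - 7, -6,-3, - 1.13,  -  1/2,0.45, 4/7, 3/4,4 , 5, 5,6,7,7, 8,  9] 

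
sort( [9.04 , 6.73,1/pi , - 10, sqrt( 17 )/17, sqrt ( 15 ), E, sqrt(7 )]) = [- 10, sqrt( 17)/17, 1/pi, sqrt( 7), E,  sqrt( 15 ),6.73, 9.04]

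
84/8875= 84/8875= 0.01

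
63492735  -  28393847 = 35098888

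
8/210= 4/105 = 0.04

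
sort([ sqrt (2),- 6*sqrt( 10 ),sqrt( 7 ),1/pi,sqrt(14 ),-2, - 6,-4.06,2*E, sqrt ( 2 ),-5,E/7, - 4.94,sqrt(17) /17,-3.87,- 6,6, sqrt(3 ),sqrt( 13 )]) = [-6 * sqrt( 10 ), - 6, - 6,-5,-4.94 , -4.06, - 3.87,-2,sqrt(17) /17, 1/pi,E/7,  sqrt(2), sqrt(2),  sqrt(3 ),sqrt(7),sqrt(13 ),sqrt(14 ),2*E,6 ]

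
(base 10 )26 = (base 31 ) q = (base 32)q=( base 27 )Q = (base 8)32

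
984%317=33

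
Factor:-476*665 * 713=-2^2*5^1*7^2*17^1*  19^1*23^1*31^1 =-225693020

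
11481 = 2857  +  8624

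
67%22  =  1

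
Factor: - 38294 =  - 2^1 * 41^1*467^1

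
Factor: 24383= 37^1  *  659^1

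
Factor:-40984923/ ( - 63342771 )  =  13661641/21114257  =  7^2*278809^1*21114257^ ( - 1)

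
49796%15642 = 2870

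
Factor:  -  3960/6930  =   - 4/7 = - 2^2 * 7^( - 1 )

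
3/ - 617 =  - 1 + 614/617=- 0.00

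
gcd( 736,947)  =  1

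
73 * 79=5767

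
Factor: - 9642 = -2^1*3^1 * 1607^1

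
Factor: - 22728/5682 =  - 4 =- 2^2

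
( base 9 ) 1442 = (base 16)443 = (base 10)1091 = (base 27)1DB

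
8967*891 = 7989597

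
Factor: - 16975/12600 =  - 97/72 = -2^ ( - 3) * 3^(-2)*97^1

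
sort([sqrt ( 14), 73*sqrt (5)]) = [ sqrt(14),  73 * sqrt( 5)]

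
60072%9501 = 3066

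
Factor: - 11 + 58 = 47= 47^1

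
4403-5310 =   -  907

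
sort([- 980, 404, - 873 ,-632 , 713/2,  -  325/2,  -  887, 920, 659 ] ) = [ - 980, - 887,-873,  -  632,-325/2,713/2, 404,659,920 ]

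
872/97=872/97=8.99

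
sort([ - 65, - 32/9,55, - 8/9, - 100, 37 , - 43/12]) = [ - 100, - 65, - 43/12,-32/9, - 8/9,37,55]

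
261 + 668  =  929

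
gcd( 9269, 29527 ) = 1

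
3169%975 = 244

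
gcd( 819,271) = 1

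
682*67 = 45694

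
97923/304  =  97923/304 = 322.12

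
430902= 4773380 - 4342478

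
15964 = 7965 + 7999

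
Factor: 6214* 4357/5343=2082646/411 = 2^1*3^( - 1)*137^ (-1 )*239^1*4357^1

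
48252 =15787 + 32465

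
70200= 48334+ 21866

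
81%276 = 81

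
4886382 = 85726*57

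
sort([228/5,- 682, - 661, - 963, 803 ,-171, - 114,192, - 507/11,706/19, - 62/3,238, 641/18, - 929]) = [ - 963, - 929, - 682,  -  661, -171, - 114, - 507/11,-62/3,641/18, 706/19,228/5,192,238,803 ]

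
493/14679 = 493/14679 = 0.03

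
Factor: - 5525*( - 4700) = 2^2*5^4*13^1*17^1*47^1 = 25967500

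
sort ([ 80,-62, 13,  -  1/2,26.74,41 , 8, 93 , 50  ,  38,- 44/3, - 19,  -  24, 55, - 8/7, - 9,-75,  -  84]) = [  -  84, - 75, - 62,  -  24, - 19, - 44/3,  -  9, - 8/7, - 1/2,8,13,26.74 , 38, 41, 50, 55,80, 93] 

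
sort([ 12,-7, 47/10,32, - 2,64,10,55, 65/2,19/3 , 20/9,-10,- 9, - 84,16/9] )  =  [ - 84, - 10,  -  9,-7  , - 2, 16/9,20/9,47/10,19/3,10,12, 32, 65/2,55, 64 ]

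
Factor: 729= 3^6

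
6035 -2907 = 3128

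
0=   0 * 101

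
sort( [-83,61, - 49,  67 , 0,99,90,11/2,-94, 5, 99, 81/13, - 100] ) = [-100 , - 94,-83, - 49, 0,5 , 11/2, 81/13, 61,67, 90,99,99] 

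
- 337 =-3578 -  - 3241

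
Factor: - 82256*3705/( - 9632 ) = 19047405/602 = 2^( - 1 )*3^1*5^1*7^( - 1 )*13^1 * 19^1*43^( - 1)*53^1*97^1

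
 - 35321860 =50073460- 85395320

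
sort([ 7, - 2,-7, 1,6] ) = [ - 7, -2,1, 6 , 7 ] 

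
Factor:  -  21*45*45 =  - 3^5 * 5^2*7^1 = - 42525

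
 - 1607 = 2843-4450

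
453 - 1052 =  - 599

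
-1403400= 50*( - 28068 ) 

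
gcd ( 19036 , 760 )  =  4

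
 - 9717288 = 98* ( - 99156)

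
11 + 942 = 953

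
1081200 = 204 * 5300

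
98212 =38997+59215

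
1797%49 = 33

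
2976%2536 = 440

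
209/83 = 2  +  43/83 = 2.52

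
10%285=10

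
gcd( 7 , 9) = 1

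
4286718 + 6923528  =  11210246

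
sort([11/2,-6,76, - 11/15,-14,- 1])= [- 14, - 6,  -  1, - 11/15,11/2 , 76 ] 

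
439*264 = 115896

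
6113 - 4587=1526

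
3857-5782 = -1925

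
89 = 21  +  68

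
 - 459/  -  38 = 459/38 = 12.08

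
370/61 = 6  +  4/61 = 6.07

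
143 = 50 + 93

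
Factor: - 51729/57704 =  - 2^(-3)*3^1*43^1*401^1*7213^( - 1) 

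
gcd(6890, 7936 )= 2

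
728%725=3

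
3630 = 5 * 726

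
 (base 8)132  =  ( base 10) 90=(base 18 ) 50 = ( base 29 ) 33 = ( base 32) 2q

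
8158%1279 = 484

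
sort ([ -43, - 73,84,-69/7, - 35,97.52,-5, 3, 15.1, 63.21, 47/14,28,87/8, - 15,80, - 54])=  [ - 73, - 54, - 43,  -  35, - 15, - 69/7, - 5,3,47/14,87/8, 15.1,28, 63.21, 80, 84,  97.52 ]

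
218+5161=5379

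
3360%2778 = 582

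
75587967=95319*793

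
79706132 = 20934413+58771719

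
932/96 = 9 +17/24=9.71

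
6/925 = 6/925=0.01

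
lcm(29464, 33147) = 265176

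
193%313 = 193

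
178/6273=178/6273 = 0.03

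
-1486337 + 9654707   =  8168370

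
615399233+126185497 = 741584730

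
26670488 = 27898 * 956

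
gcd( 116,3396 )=4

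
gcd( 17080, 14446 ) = 2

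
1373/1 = 1373 = 1373.00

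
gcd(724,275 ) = 1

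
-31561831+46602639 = 15040808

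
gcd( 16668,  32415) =3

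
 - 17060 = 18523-35583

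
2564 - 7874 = - 5310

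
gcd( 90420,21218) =2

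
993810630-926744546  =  67066084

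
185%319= 185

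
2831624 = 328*8633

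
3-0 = 3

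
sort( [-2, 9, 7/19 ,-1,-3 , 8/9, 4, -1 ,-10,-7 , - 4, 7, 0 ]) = [-10,-7 , - 4,-3, - 2,-1,-1,0,  7/19,8/9 , 4, 7, 9]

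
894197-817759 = 76438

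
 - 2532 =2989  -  5521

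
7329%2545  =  2239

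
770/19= 40+10/19 = 40.53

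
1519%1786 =1519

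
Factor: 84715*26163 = 2216398545 = 3^4*5^1*17^1*19^1*16943^1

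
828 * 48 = 39744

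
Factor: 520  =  2^3*5^1*13^1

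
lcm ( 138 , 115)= 690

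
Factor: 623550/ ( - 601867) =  - 2^1*3^1*5^2*7^( - 2 ) * 71^( - 1)* 173^( - 1 )  *4157^1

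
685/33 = 20+25/33 = 20.76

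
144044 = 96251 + 47793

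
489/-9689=-489/9689 = -0.05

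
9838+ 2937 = 12775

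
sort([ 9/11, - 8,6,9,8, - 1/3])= [ - 8, - 1/3, 9/11,6,8,9]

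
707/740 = 707/740 =0.96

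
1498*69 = 103362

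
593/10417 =593/10417 = 0.06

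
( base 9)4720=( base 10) 3501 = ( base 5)103001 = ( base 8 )6655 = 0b110110101101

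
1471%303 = 259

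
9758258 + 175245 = 9933503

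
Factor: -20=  - 2^2*5^1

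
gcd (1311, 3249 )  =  57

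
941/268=3+137/268 =3.51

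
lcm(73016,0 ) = 0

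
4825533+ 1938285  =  6763818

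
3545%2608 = 937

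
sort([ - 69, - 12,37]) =[ - 69,  -  12, 37]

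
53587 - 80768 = -27181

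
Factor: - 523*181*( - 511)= 48372793 = 7^1*73^1*181^1*523^1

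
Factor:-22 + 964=2^1*3^1 * 157^1 = 942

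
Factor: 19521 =3^4*241^1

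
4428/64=69  +  3/16  =  69.19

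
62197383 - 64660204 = -2462821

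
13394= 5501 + 7893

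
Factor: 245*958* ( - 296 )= - 2^4*5^1*7^2  *  37^1*479^1  =  - 69474160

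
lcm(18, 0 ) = 0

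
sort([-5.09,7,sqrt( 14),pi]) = [- 5.09,pi, sqrt(14), 7 ]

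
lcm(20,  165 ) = 660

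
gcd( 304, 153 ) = 1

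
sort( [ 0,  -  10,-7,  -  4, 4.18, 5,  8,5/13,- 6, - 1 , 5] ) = [ - 10, - 7,-6, - 4,-1,0, 5/13,  4.18, 5, 5, 8 ] 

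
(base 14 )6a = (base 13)73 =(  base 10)94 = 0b1011110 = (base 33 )2s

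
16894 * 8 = 135152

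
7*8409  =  58863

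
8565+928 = 9493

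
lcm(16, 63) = 1008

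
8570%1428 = 2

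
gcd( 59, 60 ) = 1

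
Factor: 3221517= 3^1 * 13^1*17^1*43^1*113^1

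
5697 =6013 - 316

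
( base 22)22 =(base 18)2a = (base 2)101110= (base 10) 46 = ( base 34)1C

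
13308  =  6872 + 6436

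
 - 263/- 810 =263/810=0.32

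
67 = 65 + 2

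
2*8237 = 16474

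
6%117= 6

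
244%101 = 42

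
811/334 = 2 + 143/334 = 2.43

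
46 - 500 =-454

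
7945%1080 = 385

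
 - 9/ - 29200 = 9/29200 = 0.00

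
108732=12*9061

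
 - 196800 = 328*( - 600) 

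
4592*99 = 454608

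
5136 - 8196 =  -  3060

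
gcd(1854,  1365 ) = 3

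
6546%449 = 260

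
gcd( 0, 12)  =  12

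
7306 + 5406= 12712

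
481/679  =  481/679  =  0.71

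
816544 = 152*5372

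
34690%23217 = 11473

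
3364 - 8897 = - 5533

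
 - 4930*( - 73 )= 359890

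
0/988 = 0 = 0.00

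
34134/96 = 5689/16 = 355.56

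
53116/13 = 53116/13 = 4085.85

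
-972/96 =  -11 + 7/8 = - 10.12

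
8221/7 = 1174 + 3/7  =  1174.43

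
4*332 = 1328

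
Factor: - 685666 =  - 2^1 * 342833^1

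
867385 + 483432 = 1350817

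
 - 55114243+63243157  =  8128914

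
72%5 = 2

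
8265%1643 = 50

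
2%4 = 2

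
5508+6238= 11746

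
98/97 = 98/97  =  1.01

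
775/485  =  155/97 = 1.60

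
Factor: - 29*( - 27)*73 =57159 =3^3*29^1*73^1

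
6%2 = 0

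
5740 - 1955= 3785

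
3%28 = 3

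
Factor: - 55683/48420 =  - 23/20 = - 2^( - 2 )* 5^ ( - 1) * 23^1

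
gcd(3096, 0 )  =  3096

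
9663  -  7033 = 2630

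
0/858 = 0 = 0.00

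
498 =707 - 209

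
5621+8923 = 14544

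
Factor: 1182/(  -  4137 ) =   -  2/7 = - 2^1 * 7^( - 1) 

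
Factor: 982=2^1 * 491^1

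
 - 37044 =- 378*98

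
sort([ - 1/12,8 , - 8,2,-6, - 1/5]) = [ - 8, - 6, - 1/5, - 1/12, 2, 8 ] 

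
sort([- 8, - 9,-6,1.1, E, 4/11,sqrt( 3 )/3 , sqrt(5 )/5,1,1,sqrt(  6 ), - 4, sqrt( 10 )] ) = [ - 9, - 8 , - 6,-4,4/11, sqrt(5)/5,sqrt(3)/3, 1,1,1.1, sqrt(6),E,sqrt(10) ] 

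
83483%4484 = 2771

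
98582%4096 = 278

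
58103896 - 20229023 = 37874873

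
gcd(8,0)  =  8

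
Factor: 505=5^1*101^1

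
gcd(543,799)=1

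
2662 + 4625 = 7287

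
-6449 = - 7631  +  1182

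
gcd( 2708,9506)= 2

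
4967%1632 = 71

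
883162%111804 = 100534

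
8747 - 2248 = 6499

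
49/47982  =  49/47982= 0.00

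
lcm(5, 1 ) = 5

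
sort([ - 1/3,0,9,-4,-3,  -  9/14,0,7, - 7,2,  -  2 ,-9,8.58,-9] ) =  [ - 9,-9, - 7,-4,-3,-2, - 9/14,-1/3, 0,0, 2, 7, 8.58, 9]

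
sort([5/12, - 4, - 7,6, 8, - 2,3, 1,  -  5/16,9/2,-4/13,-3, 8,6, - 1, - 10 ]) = [ - 10,-7, - 4,-3 ,-2, - 1, -5/16,-4/13,5/12,1, 3, 9/2,6, 6,8,8 ]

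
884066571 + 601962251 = 1486028822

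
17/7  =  2 + 3/7 = 2.43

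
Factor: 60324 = 2^2 * 3^1*11^1*457^1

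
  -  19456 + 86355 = 66899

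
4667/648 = 7 + 131/648 = 7.20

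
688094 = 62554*11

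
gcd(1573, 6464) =1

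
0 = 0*( - 98095)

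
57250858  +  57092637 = 114343495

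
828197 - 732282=95915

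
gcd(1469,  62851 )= 1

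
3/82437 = 1/27479 = 0.00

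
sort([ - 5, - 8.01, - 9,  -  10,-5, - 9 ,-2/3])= [  -  10 , - 9, - 9, - 8.01,-5,  -  5,  -  2/3 ] 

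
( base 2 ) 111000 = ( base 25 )26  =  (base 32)1o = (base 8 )70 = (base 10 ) 56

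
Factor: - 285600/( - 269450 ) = 336/317 = 2^4 * 3^1*7^1 * 317^( - 1 ) 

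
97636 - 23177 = 74459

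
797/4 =199 + 1/4 = 199.25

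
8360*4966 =41515760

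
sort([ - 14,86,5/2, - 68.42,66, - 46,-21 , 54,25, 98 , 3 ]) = [ - 68.42,-46, - 21 , - 14 , 5/2,  3,25,54,66,  86, 98]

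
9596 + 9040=18636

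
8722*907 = 7910854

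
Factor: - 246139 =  - 47^1*5237^1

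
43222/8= 5402 + 3/4 = 5402.75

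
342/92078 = 171/46039 = 0.00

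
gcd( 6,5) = 1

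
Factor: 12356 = 2^2 * 3089^1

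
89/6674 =89/6674 = 0.01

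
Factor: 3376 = 2^4 *211^1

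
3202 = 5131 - 1929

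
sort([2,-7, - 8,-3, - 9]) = [ - 9, -8, - 7, - 3,2 ] 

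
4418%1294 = 536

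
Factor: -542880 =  -2^5*3^2 * 5^1 * 13^1 * 29^1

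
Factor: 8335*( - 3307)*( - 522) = 14388327090 = 2^1*3^2*5^1*29^1*1667^1*3307^1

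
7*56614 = 396298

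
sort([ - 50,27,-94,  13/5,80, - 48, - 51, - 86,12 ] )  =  [ - 94, - 86, - 51, - 50, - 48, 13/5,12, 27,80]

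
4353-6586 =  - 2233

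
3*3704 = 11112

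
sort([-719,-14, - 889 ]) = [-889, - 719, - 14] 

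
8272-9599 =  - 1327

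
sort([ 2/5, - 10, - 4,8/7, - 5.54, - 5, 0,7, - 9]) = [ - 10, - 9 ,  -  5.54 , - 5, - 4,0,2/5,  8/7,  7] 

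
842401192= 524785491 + 317615701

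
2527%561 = 283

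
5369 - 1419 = 3950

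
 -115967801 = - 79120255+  - 36847546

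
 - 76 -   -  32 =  - 44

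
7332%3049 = 1234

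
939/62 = 939/62  =  15.15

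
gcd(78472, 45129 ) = 1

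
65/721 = 65/721 = 0.09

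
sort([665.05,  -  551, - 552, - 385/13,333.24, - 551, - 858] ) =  [-858, - 552, - 551,-551,  -  385/13,333.24,665.05 ] 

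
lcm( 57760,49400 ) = 3754400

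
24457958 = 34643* 706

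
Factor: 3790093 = 263^1*14411^1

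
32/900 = 8/225 = 0.04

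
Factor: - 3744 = - 2^5*3^2*13^1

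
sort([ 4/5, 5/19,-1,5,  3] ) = [-1  ,  5/19,4/5, 3,  5 ] 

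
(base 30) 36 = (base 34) 2S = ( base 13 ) 75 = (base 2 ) 1100000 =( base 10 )96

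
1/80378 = 1/80378 = 0.00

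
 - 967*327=  -  316209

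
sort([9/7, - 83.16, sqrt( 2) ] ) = [ - 83.16,  9/7 , sqrt( 2) ] 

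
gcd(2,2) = 2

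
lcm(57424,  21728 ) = 803936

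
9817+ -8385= 1432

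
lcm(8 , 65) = 520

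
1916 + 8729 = 10645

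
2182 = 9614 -7432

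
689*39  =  26871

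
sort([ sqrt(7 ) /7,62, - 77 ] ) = [ - 77, sqrt(7) /7, 62]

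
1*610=610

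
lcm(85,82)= 6970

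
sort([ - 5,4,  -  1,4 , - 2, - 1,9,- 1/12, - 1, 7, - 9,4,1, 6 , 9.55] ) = [ - 9,  -  5, - 2, - 1,-1, - 1, - 1/12  ,  1, 4, 4,  4, 6,7,  9,9.55 ] 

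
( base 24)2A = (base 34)1o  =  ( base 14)42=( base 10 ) 58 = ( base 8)72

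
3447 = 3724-277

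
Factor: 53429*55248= 2951845392 = 2^4*3^1 * 23^2*101^1 * 1151^1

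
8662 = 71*122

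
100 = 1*100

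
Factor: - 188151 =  - 3^1*59^1*1063^1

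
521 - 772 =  - 251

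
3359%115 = 24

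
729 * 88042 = 64182618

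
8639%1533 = 974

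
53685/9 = 5965 =5965.00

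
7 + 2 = 9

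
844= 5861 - 5017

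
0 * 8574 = 0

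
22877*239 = 5467603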